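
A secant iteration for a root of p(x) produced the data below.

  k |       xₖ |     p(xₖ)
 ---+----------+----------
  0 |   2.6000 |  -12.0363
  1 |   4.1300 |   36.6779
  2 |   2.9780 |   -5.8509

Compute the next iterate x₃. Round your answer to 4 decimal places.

x₃ = 2.9780 − (-5.8509)·(2.9780 − 4.1300) / (-5.8509 − 36.6779)
   = 2.9780 − (6.740237)/(-42.528800) = 3.136486

3.1365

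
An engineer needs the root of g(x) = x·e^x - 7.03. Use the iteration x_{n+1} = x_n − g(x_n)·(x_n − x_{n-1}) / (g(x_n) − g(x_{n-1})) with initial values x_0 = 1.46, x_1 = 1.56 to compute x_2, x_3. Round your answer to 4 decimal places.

g(1.46) = -0.743299, g(1.56) = 0.393761
x_2 = 1.560000 − 0.393761·(1.560000 − 1.460000) / (0.393761 − (-0.743299)) = 1.560000 − (0.039376)/(1.137060) = 1.525370
g(1.525370) = -0.018109
x_3 = 1.525370 − (-0.018109)·(1.525370 − 1.560000) / (-0.018109 − 0.393761) = 1.525370 − (0.000627)/(-0.411870) = 1.526893

1.5254, 1.5269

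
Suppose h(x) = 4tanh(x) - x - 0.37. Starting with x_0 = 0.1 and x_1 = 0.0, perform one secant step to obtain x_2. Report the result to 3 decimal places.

0.124

h(0.1) = -0.07133, h(0.0) = -0.37000
x_2 = 0.00000 − (-0.37000)·(0.00000 − 0.10000) / (-0.37000 − (-0.07133)) = 0.00000 − (0.03700)/(-0.29867) = 0.12388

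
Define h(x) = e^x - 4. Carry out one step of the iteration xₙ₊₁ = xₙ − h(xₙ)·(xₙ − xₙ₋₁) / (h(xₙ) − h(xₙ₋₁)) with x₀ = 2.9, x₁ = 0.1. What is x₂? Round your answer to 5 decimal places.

h(2.9) = 14.1741454, h(0.1) = -2.8948291
x₂ = 0.1000000 − (-2.8948291)·(0.1000000 − 2.9000000) / (-2.8948291 − 14.1741454) = 0.1000000 − (8.1055214)/(-17.0689745) = 0.5748687

0.57487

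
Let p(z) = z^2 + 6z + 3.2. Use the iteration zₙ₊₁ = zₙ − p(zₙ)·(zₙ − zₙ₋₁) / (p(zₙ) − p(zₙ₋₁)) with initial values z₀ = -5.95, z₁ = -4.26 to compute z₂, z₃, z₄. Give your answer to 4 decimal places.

-5.2606, -5.4565, -5.4068

p(-5.95) = 2.902500, p(-4.26) = -4.212400
z₂ = -4.260000 − (-4.212400)·(-4.260000 − (-5.950000)) / (-4.212400 − 2.902500) = -4.260000 − (-7.118956)/(-7.114900) = -5.260570
p(-5.260570) = -0.689823
z₃ = -5.260570 − (-0.689823)·(-5.260570 − (-4.260000)) / (-0.689823 − (-4.212400)) = -5.260570 − (0.690216)/(3.522577) = -5.456511
p(-5.456511) = 0.234445
z₄ = -5.456511 − 0.234445·(-5.456511 − (-5.260570)) / (0.234445 − (-0.689823)) = -5.456511 − (-0.045937)/(0.924268) = -5.406809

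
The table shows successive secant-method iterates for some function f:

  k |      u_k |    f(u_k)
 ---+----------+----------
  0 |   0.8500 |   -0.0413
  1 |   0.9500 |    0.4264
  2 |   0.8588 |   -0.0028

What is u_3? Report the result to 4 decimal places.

0.8594

u_3 = 0.8588 − (-0.0028)·(0.8588 − 0.9500) / (-0.0028 − 0.4264)
   = 0.8588 − (0.000255)/(-0.429200) = 0.859395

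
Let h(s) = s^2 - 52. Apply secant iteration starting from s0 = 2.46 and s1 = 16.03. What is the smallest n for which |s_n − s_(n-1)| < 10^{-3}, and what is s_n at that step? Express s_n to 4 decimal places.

n = 7, s_n = 7.2111

h(2.46) = -45.948400, h(16.03) = 204.960900
s2 = 16.030000 − 204.960900·(13.570000)/(250.909300) = 4.945041;  |Δ| = 11.084959
h(4.945041) = -27.546574
s3 = 4.945041 − (-27.546574)·(-11.084959)/(-232.507474) = 6.258343;  |Δ| = 1.313303
h(6.258343) = -12.833142
s4 = 6.258343 − (-12.833142)·(1.313303)/(14.713432) = 7.403813;  |Δ| = 1.145470
h(7.403813) = 2.816451
s5 = 7.403813 − 2.816451·(1.145470)/(15.649593) = 7.197663;  |Δ| = 0.206150
h(7.197663) = -0.193641
s6 = 7.197663 − (-0.193641)·(-0.206150)/(-3.010091) = 7.210925;  |Δ| = 0.013262
h(7.210925) = -0.002558
s7 = 7.210925 − (-0.002558)·(0.013262)/(0.191083) = 7.211103;  |Δ| = 0.000178
|s7 − s6| = 0.000178 < 10^{-3}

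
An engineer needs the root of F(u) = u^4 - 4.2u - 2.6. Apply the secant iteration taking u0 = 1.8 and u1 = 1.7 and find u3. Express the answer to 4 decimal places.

1.7822

F(1.8) = 0.337600, F(1.7) = -1.387900
u2 = 1.700000 − (-1.387900)·(1.700000 − 1.800000) / (-1.387900 − 0.337600) = 1.700000 − (0.138790)/(-1.725500) = 1.780435
F(1.780435) = -0.029258
u3 = 1.780435 − (-0.029258)·(1.780435 − 1.700000) / (-0.029258 − (-1.387900)) = 1.780435 − (-0.002353)/(1.358642) = 1.782167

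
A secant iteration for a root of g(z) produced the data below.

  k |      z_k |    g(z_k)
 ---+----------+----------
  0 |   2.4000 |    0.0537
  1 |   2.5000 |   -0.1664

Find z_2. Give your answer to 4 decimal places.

2.4244

z_2 = 2.5000 − (-0.1664)·(2.5000 − 2.4000) / (-0.1664 − 0.0537)
   = 2.5000 − (-0.016640)/(-0.220100) = 2.424398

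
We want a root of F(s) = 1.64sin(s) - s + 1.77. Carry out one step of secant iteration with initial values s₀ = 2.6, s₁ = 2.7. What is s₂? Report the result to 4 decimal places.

2.6063

F(2.6) = 0.015422, F(2.7) = -0.229097
s₂ = 2.700000 − (-0.229097)·(2.700000 − 2.600000) / (-0.229097 − 0.015422) = 2.700000 − (-0.022910)/(-0.244519) = 2.606307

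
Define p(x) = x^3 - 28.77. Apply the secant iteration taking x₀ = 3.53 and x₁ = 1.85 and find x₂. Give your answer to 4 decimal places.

2.8511

p(3.53) = 15.216977, p(1.85) = -22.438375
x₂ = 1.850000 − (-22.438375)·(1.850000 − 3.530000) / (-22.438375 − 15.216977) = 1.850000 − (37.696470)/(-37.655352) = 2.851092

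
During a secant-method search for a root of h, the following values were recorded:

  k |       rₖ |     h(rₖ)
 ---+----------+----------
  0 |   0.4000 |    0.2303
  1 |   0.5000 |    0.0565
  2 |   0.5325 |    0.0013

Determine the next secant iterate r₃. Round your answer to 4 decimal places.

r₃ = 0.5325 − 0.0013·(0.5325 − 0.5000) / (0.0013 − 0.0565)
   = 0.5325 − (0.000042)/(-0.055200) = 0.533265

0.5333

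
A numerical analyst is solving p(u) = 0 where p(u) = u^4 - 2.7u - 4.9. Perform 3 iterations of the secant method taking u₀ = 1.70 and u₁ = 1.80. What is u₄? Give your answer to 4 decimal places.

1.7630

p(1.70) = -1.137900, p(1.80) = 0.737600
u₂ = 1.800000 − 0.737600·(1.800000 − 1.700000) / (0.737600 − (-1.137900)) = 1.800000 − (0.073760)/(1.875500) = 1.760672
p(1.760672) = -0.044029
u₃ = 1.760672 − (-0.044029)·(1.760672 − 1.800000) / (-0.044029 − 0.737600) = 1.760672 − (0.001732)/(-0.781629) = 1.762887
p(1.762887) = -0.001553
u₄ = 1.762887 − (-0.001553)·(1.762887 − 1.760672) / (-0.001553 − (-0.044029)) = 1.762887 − (-0.000003)/(0.042476) = 1.762968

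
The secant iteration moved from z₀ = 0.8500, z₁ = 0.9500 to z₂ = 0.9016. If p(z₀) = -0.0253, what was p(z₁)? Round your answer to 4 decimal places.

0.0237

The secant line through (0.8500, -0.0253) and (0.9500, p(z₁)) crosses zero at z₂ = 0.9016.
So (0.8500, -0.0253), (0.9500, p(z₁)), (0.9016, 0) are collinear:
p(z₁) = -0.0253 · (0.9500 − 0.9016) / (0.8500 − 0.9016) = -0.0253 · (0.048400)/(-0.051600) = 0.023731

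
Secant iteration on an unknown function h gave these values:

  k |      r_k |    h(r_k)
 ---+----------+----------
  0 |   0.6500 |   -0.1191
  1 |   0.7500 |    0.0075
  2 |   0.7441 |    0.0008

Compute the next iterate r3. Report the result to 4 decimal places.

0.7434

r3 = 0.7441 − 0.0008·(0.7441 − 0.7500) / (0.0008 − 0.0075)
   = 0.7441 − (-0.000005)/(-0.006700) = 0.743396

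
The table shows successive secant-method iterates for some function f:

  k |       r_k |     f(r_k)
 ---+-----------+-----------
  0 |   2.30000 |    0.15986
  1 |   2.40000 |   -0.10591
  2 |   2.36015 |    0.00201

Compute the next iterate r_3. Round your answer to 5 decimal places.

2.36089

r_3 = 2.36015 − 0.00201·(2.36015 − 2.40000) / (0.00201 − (-0.10591))
   = 2.36015 − (-0.0000801)/(0.1079200) = 2.3608922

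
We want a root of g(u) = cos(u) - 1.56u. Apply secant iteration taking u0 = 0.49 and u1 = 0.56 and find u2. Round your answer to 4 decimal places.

g(0.49) = 0.117933, g(0.56) = -0.026345
u2 = 0.560000 − (-0.026345)·(0.560000 − 0.490000) / (-0.026345 − 0.117933) = 0.560000 − (-0.001844)/(-0.144278) = 0.547218

0.5472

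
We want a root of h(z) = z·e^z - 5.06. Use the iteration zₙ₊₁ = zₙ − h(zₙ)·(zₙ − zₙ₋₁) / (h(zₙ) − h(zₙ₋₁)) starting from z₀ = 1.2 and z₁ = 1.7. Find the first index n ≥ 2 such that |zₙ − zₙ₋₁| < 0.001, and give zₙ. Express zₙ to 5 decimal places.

n = 5, zₙ = 1.33353

h(1.2) = -1.0758597, h(1.7) = 4.2457106
z₂ = 1.7000000 − 4.2457106·(0.5000000)/(5.3215703) = 1.3010848;  |Δ| = 0.3989152
h(1.3010848) = -0.2807522
z₃ = 1.3010848 − (-0.2807522)·(-0.3989152)/(-4.5264628) = 1.3258274;  |Δ| = 0.0247426
h(1.3258274) = -0.0678631
z₄ = 1.3258274 − (-0.0678631)·(0.0247426)/(0.2128891) = 1.3337146;  |Δ| = 0.0078872
h(1.3337146) = 0.0015997
z₅ = 1.3337146 − 0.0015997·(0.0078872)/(0.0694628) = 1.3335330;  |Δ| = 0.0001816
|z₅ − z₄| = 0.0001816 < 0.001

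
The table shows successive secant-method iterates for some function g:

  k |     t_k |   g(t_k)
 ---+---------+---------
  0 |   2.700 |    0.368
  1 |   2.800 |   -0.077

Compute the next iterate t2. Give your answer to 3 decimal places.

t2 = 2.800 − (-0.077)·(2.800 − 2.700) / (-0.077 − 0.368)
   = 2.800 − (-0.00770)/(-0.44500) = 2.78270

2.783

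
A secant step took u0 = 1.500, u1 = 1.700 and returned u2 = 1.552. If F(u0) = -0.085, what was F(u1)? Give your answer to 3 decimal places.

0.242

The secant line through (1.500, -0.085) and (1.700, F(u1)) crosses zero at u2 = 1.552.
So (1.500, -0.085), (1.700, F(u1)), (1.552, 0) are collinear:
F(u1) = -0.085 · (1.700 − 1.552) / (1.500 − 1.552) = -0.085 · (0.14800)/(-0.05200) = 0.24192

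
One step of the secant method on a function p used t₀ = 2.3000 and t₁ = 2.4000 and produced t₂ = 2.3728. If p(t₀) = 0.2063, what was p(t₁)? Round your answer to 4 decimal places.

The secant line through (2.3000, 0.2063) and (2.4000, p(t₁)) crosses zero at t₂ = 2.3728.
So (2.3000, 0.2063), (2.4000, p(t₁)), (2.3728, 0) are collinear:
p(t₁) = 0.2063 · (2.4000 − 2.3728) / (2.3000 − 2.3728) = 0.2063 · (0.027200)/(-0.072800) = -0.077079

-0.0771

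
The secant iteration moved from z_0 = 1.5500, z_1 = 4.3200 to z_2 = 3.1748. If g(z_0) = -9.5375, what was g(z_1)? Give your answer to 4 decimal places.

The secant line through (1.5500, -9.5375) and (4.3200, g(z_1)) crosses zero at z_2 = 3.1748.
So (1.5500, -9.5375), (4.3200, g(z_1)), (3.1748, 0) are collinear:
g(z_1) = -9.5375 · (4.3200 − 3.1748) / (1.5500 − 3.1748) = -9.5375 · (1.145200)/(-1.624800) = 6.722270

6.7223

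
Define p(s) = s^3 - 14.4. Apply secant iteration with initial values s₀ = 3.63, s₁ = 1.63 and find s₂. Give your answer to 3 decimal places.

p(3.63) = 33.43215, p(1.63) = -10.06925
s₂ = 1.63000 − (-10.06925)·(1.63000 − 3.63000) / (-10.06925 − 33.43215) = 1.63000 − (20.13851)/(-43.50140) = 2.09294

2.093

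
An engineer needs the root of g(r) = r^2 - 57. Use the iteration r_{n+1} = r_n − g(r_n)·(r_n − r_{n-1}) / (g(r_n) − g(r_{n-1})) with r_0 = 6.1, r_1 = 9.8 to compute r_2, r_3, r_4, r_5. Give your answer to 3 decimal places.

7.345, 7.523, 7.550, 7.550

g(6.1) = -19.79000, g(9.8) = 39.04000
r_2 = 9.80000 − 39.04000·(9.80000 − 6.10000) / (39.04000 − (-19.79000)) = 9.80000 − (144.44800)/(58.83000) = 7.34465
g(7.34465) = -3.05606
r_3 = 7.34465 − (-3.05606)·(7.34465 − 9.80000) / (-3.05606 − 39.04000) = 7.34465 − (7.50368)/(-42.09606) = 7.52291
g(7.52291) = -0.40590
r_4 = 7.52291 − (-0.40590)·(7.52291 − 7.34465) / (-0.40590 − (-3.05606)) = 7.52291 − (-0.07235)/(2.65016) = 7.55021
g(7.55021) = 0.00561
r_5 = 7.55021 − 0.00561·(7.55021 − 7.52291) / (0.00561 − (-0.40590)) = 7.55021 − (0.00015)/(0.41151) = 7.54983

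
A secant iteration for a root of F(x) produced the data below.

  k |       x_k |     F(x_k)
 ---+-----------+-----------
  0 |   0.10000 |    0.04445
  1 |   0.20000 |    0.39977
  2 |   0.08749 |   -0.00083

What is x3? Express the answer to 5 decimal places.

0.08772

x3 = 0.08749 − (-0.00083)·(0.08749 − 0.20000) / (-0.00083 − 0.39977)
   = 0.08749 − (0.0000934)/(-0.4006000) = 0.0877231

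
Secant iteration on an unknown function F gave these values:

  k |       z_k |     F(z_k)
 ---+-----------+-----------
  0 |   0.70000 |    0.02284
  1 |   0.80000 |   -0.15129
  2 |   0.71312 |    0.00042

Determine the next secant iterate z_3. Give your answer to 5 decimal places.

z_3 = 0.71312 − 0.00042·(0.71312 − 0.80000) / (0.00042 − (-0.15129))
   = 0.71312 − (-0.0000365)/(0.1517100) = 0.7133605

0.71336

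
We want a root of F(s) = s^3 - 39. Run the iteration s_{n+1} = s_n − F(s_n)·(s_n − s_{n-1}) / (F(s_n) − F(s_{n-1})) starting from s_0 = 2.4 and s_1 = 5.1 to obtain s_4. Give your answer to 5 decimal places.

F(2.4) = -25.1760000, F(5.1) = 93.6510000
s_2 = 5.1000000 − 93.6510000·(5.1000000 − 2.4000000) / (93.6510000 − (-25.1760000)) = 5.1000000 − (252.8577000)/(118.8270000) = 2.9720518
F(2.9720518) = -12.7475931
s_3 = 2.9720518 − (-12.7475931)·(2.9720518 − 5.1000000) / (-12.7475931 − 93.6510000) = 2.9720518 − (27.1262178)/(-106.3985931) = 3.2270008
F(3.2270008) = -5.3955159
s_4 = 3.2270008 − (-5.3955159)·(3.2270008 − 2.9720518) / (-5.3955159 − (-12.7475931)) = 3.2270008 − (-1.3755815)/(7.3520773) = 3.4141019

3.41410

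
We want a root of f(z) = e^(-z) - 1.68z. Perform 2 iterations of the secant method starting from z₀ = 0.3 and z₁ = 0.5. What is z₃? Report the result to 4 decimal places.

0.3993

f(0.3) = 0.236818, f(0.5) = -0.233469
z₂ = 0.500000 − (-0.233469)·(0.500000 − 0.300000) / (-0.233469 − 0.236818) = 0.500000 − (-0.046694)/(-0.470288) = 0.400712
f(0.400712) = -0.003353
z₃ = 0.400712 − (-0.003353)·(0.400712 − 0.500000) / (-0.003353 − (-0.233469)) = 0.400712 − (0.000333)/(0.230116) = 0.399265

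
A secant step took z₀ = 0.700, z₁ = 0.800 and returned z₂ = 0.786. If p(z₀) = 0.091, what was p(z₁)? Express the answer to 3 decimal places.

The secant line through (0.700, 0.091) and (0.800, p(z₁)) crosses zero at z₂ = 0.786.
So (0.700, 0.091), (0.800, p(z₁)), (0.786, 0) are collinear:
p(z₁) = 0.091 · (0.800 − 0.786) / (0.700 − 0.786) = 0.091 · (0.01400)/(-0.08600) = -0.01481

-0.015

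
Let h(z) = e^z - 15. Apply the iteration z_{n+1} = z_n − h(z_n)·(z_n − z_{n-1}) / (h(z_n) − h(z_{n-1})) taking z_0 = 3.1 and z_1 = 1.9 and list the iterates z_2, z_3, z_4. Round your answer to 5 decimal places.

h(3.1) = 7.1979513, h(1.9) = -8.3141056
z_2 = 1.9000000 − (-8.3141056)·(1.9000000 − 3.1000000) / (-8.3141056 − 7.1979513) = 1.9000000 − (9.9769267)/(-15.5120568) = 2.5431724
h(2.5431724) = -2.2800403
z_3 = 2.5431724 − (-2.2800403)·(2.5431724 − 1.9000000) / (-2.2800403 − (-8.3141056)) = 2.5431724 − (-1.4664590)/(6.0340653) = 2.7862024
h(2.7862024) = 1.2193083
z_4 = 2.7862024 − 1.2193083·(2.7862024 − 2.5431724) / (1.2193083 − (-2.2800403)) = 2.7862024 − (0.2963285)/(3.4993486) = 2.7015214

2.54317, 2.78620, 2.70152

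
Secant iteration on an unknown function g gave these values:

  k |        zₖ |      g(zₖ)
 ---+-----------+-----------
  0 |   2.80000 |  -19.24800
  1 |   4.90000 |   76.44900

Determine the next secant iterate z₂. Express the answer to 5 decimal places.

z₂ = 4.90000 − 76.44900·(4.90000 − 2.80000) / (76.44900 − (-19.24800))
   = 4.90000 − (160.5429000)/(95.6970000) = 3.2223831

3.22238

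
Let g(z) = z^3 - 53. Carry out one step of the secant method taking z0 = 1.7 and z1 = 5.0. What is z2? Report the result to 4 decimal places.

3.0214

g(1.7) = -48.087000, g(5.0) = 72.000000
z2 = 5.000000 − 72.000000·(5.000000 − 1.700000) / (72.000000 − (-48.087000)) = 5.000000 − (237.600000)/(120.087000) = 3.021434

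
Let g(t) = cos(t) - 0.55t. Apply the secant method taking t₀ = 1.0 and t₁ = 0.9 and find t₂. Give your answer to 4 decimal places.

0.9929

g(1.0) = -0.009698, g(0.9) = 0.126610
t₂ = 0.900000 − 0.126610·(0.900000 − 1.000000) / (0.126610 − (-0.009698)) = 0.900000 − (-0.012661)/(0.136308) = 0.992885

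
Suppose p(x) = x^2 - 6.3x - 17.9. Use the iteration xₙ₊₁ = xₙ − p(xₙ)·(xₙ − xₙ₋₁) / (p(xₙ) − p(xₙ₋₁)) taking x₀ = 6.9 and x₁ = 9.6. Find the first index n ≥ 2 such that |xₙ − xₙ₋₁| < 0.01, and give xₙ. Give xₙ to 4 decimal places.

n = 5, xₙ = 8.4247

p(6.9) = -13.760000, p(9.6) = 13.780000
x₂ = 9.600000 − 13.780000·(2.700000)/(27.540000) = 8.249020;  |Δ| = 1.350980
p(8.249020) = -1.822499
x₃ = 8.249020 − (-1.822499)·(-1.350980)/(-15.602499) = 8.406825;  |Δ| = 0.157806
p(8.406825) = -0.188290
x₄ = 8.406825 − (-0.188290)·(0.157806)/(1.634209) = 8.425007;  |Δ| = 0.018182
p(8.425007) = 0.003200
x₅ = 8.425007 − 0.003200·(0.018182)/(0.191489) = 8.424703;  |Δ| = 0.000304
|x₅ − x₄| = 0.000304 < 0.01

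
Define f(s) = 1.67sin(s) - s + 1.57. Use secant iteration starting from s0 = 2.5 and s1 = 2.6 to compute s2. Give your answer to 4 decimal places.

2.5291

f(2.5) = 0.069448, f(2.6) = -0.169113
s2 = 2.600000 − (-0.169113)·(2.600000 − 2.500000) / (-0.169113 − 0.069448) = 2.600000 − (-0.016911)/(-0.238561) = 2.529111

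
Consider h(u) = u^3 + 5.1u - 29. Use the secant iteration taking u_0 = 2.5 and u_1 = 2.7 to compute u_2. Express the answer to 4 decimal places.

2.5246

h(2.5) = -0.625000, h(2.7) = 4.453000
u_2 = 2.700000 − 4.453000·(2.700000 − 2.500000) / (4.453000 − (-0.625000)) = 2.700000 − (0.890600)/(5.078000) = 2.524616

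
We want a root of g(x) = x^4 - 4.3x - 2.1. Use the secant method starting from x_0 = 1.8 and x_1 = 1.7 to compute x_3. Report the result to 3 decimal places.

1.764

g(1.8) = 0.65760, g(1.7) = -1.05790
x_2 = 1.70000 − (-1.05790)·(1.70000 − 1.80000) / (-1.05790 − 0.65760) = 1.70000 − (0.10579)/(-1.71550) = 1.76167
g(1.76167) = -0.04364
x_3 = 1.76167 − (-0.04364)·(1.76167 − 1.70000) / (-0.04364 − (-1.05790)) = 1.76167 − (-0.00269)/(1.01426) = 1.76432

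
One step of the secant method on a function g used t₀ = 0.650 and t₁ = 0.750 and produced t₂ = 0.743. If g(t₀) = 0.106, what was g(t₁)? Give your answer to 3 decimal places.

The secant line through (0.650, 0.106) and (0.750, g(t₁)) crosses zero at t₂ = 0.743.
So (0.650, 0.106), (0.750, g(t₁)), (0.743, 0) are collinear:
g(t₁) = 0.106 · (0.750 − 0.743) / (0.650 − 0.743) = 0.106 · (0.00700)/(-0.09300) = -0.00798

-0.008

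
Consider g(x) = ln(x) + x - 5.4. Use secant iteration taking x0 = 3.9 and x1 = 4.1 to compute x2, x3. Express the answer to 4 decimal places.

g(3.9) = -0.139023, g(4.1) = 0.110987
x2 = 4.100000 − 0.110987·(4.100000 − 3.900000) / (0.110987 − (-0.139023)) = 4.100000 − (0.022197)/(0.250010) = 4.011214
g(4.011214) = 0.000308
x3 = 4.011214 − 0.000308·(4.011214 − 4.100000) / (0.000308 − 0.110987) = 4.011214 − (-0.000027)/(-0.110679) = 4.010967

4.0112, 4.0110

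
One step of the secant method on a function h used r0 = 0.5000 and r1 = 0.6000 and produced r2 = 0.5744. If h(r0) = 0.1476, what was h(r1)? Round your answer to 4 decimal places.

The secant line through (0.5000, 0.1476) and (0.6000, h(r1)) crosses zero at r2 = 0.5744.
So (0.5000, 0.1476), (0.6000, h(r1)), (0.5744, 0) are collinear:
h(r1) = 0.1476 · (0.6000 − 0.5744) / (0.5000 − 0.5744) = 0.1476 · (0.025600)/(-0.074400) = -0.050787

-0.0508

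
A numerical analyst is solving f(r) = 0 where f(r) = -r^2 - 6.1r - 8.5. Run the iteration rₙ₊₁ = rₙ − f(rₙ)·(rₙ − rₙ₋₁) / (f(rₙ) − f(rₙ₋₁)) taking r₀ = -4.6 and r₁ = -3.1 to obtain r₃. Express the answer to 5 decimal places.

f(-4.6) = -1.6000000, f(-3.1) = 0.8000000
r₂ = -3.1000000 − 0.8000000·(-3.1000000 − (-4.6000000)) / (0.8000000 − (-1.6000000)) = -3.1000000 − (1.2000000)/(2.4000000) = -3.6000000
f(-3.6000000) = 0.5000000
r₃ = -3.6000000 − 0.5000000·(-3.6000000 − (-3.1000000)) / (0.5000000 − 0.8000000) = -3.6000000 − (-0.2500000)/(-0.3000000) = -4.4333333

-4.43333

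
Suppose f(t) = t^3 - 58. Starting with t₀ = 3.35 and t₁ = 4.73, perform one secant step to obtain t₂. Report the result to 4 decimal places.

f(3.35) = -20.404625, f(4.73) = 47.823817
t₂ = 4.730000 − 47.823817·(4.730000 − 3.350000) / (47.823817 − (-20.404625)) = 4.730000 − (65.996867)/(68.228442) = 3.762707

3.7627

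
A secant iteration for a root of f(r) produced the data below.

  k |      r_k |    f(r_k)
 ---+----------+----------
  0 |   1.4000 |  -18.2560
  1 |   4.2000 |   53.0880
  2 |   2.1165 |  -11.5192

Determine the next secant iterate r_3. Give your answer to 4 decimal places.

r_3 = 2.1165 − (-11.5192)·(2.1165 − 4.2000) / (-11.5192 − 53.0880)
   = 2.1165 − (24.000253)/(-64.607200) = 2.487980

2.4880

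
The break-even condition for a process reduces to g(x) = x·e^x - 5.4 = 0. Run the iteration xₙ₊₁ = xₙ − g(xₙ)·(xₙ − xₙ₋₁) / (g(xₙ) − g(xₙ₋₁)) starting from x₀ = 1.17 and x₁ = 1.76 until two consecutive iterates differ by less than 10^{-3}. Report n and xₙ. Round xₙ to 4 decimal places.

n = 5, xₙ = 1.3709

g(1.17) = -1.630269, g(1.76) = 4.829890
x₂ = 1.760000 − 4.829890·(0.590000)/(6.460158) = 1.318891;  |Δ| = 0.441109
g(1.318891) = -0.468309
x₃ = 1.318891 − (-0.468309)·(-0.441109)/(-5.298199) = 1.357881;  |Δ| = 0.038990
g(1.357881) = -0.120636
x₄ = 1.357881 − (-0.120636)·(0.038990)/(0.347673) = 1.371409;  |Δ| = 0.013529
g(1.371409) = 0.004588
x₅ = 1.371409 − 0.004588·(0.013529)/(0.125223) = 1.370914;  |Δ| = 0.000496
|x₅ − x₄| = 0.000496 < 10^{-3}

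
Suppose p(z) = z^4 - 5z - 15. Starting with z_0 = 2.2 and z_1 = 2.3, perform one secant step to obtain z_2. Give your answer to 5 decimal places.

p(2.2) = -2.5744000, p(2.3) = 1.4841000
z_2 = 2.3000000 − 1.4841000·(2.3000000 − 2.2000000) / (1.4841000 − (-2.5744000)) = 2.3000000 − (0.1484100)/(4.0585000) = 2.2634323

2.26343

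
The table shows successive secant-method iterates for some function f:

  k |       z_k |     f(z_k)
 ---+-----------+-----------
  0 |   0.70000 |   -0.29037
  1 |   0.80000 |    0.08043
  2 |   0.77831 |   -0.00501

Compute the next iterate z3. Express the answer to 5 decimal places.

0.77958

z3 = 0.77831 − (-0.00501)·(0.77831 − 0.80000) / (-0.00501 − 0.08043)
   = 0.77831 − (0.0001087)/(-0.0854400) = 0.7795819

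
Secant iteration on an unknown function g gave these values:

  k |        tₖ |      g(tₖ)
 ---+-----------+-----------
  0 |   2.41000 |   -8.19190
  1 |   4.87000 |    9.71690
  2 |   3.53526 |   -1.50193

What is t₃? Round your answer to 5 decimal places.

t₃ = 3.53526 − (-1.50193)·(3.53526 − 4.87000) / (-1.50193 − 9.71690)
   = 3.53526 − (2.0046860)/(-11.2188300) = 3.7139494

3.71395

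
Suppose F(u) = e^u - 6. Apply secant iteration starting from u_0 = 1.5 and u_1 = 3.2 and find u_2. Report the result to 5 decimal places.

F(1.5) = -1.5183109, F(3.2) = 18.5325302
u_2 = 3.2000000 − 18.5325302·(3.2000000 − 1.5000000) / (18.5325302 − (-1.5183109)) = 3.2000000 − (31.5053013)/(20.0508411) = 1.6287292

1.62873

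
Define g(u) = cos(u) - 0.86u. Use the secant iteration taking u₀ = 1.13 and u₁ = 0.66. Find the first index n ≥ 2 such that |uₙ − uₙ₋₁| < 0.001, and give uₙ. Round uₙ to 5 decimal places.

n = 4, uₙ = 0.80551

g(1.13) = -0.5451402, g(0.66) = 0.2223922
u₂ = 0.6600000 − 0.2223922·(-0.4700000)/(0.7675324) = 0.7961823;  |Δ| = 0.1361823
g(0.7961823) = 0.0147235
u₃ = 0.7961823 − 0.0147235·(0.1361823)/(-0.2076688) = 0.8058375;  |Δ| = 0.0096552
g(0.8058375) = -0.0005129
u₄ = 0.8058375 − (-0.0005129)·(0.0096552)/(-0.0152364) = 0.8055124;  |Δ| = 0.0003250
|u₄ − u₃| = 0.0003250 < 0.001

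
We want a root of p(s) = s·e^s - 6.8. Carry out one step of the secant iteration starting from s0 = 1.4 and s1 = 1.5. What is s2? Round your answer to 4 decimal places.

1.5074

p(1.4) = -1.122720, p(1.5) = -0.077466
s2 = 1.500000 − (-0.077466)·(1.500000 − 1.400000) / (-0.077466 − (-1.122720)) = 1.500000 − (-0.007747)/(1.045254) = 1.507411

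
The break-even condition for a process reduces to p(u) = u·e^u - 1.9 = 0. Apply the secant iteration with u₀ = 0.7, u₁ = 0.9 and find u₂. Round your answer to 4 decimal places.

p(0.7) = -0.490373, p(0.9) = 0.313643
u₂ = 0.900000 − 0.313643·(0.900000 − 0.700000) / (0.313643 − (-0.490373)) = 0.900000 − (0.062729)/(0.804016) = 0.821981

0.8220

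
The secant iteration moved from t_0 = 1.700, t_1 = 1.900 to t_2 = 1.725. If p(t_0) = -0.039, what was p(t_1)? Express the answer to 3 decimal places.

The secant line through (1.700, -0.039) and (1.900, p(t_1)) crosses zero at t_2 = 1.725.
So (1.700, -0.039), (1.900, p(t_1)), (1.725, 0) are collinear:
p(t_1) = -0.039 · (1.900 − 1.725) / (1.700 − 1.725) = -0.039 · (0.17500)/(-0.02500) = 0.27300

0.273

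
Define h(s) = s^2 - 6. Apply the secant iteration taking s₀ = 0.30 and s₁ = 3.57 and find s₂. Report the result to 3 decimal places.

1.827

h(0.30) = -5.91000, h(3.57) = 6.74490
s₂ = 3.57000 − 6.74490·(3.57000 − 0.30000) / (6.74490 − (-5.91000)) = 3.57000 − (22.05582)/(12.65490) = 1.82713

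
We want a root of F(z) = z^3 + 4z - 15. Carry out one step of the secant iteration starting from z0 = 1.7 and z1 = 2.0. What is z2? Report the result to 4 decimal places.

1.9300

F(1.7) = -3.287000, F(2.0) = 1.000000
z2 = 2.000000 − 1.000000·(2.000000 − 1.700000) / (1.000000 − (-3.287000)) = 2.000000 − (0.300000)/(4.287000) = 1.930021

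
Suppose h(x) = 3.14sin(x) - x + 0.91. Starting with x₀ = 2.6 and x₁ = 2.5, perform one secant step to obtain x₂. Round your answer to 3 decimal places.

h(2.6) = -0.07133, h(2.5) = 0.28920
x₂ = 2.50000 − 0.28920·(2.50000 − 2.60000) / (0.28920 − (-0.07133)) = 2.50000 − (-0.02892)/(0.36053) = 2.58022

2.580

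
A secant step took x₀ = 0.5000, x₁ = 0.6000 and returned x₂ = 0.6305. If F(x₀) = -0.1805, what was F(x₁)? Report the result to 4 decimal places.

-0.0422

The secant line through (0.5000, -0.1805) and (0.6000, F(x₁)) crosses zero at x₂ = 0.6305.
So (0.5000, -0.1805), (0.6000, F(x₁)), (0.6305, 0) are collinear:
F(x₁) = -0.1805 · (0.6000 − 0.6305) / (0.5000 − 0.6305) = -0.1805 · (-0.030500)/(-0.130500) = -0.042186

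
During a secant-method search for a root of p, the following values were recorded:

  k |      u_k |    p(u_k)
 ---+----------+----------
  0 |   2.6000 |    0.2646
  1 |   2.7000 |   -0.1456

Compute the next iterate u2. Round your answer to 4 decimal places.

u2 = 2.7000 − (-0.1456)·(2.7000 − 2.6000) / (-0.1456 − 0.2646)
   = 2.7000 − (-0.014560)/(-0.410200) = 2.664505

2.6645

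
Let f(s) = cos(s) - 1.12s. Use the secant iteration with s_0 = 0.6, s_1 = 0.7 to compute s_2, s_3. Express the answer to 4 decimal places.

0.6889, 0.6891

f(0.6) = 0.153336, f(0.7) = -0.019158
s_2 = 0.700000 − (-0.019158)·(0.700000 − 0.600000) / (-0.019158 − 0.153336) = 0.700000 − (-0.001916)/(-0.172493) = 0.688894
f(0.688894) = 0.000389
s_3 = 0.688894 − 0.000389·(0.688894 − 0.700000) / (0.000389 − (-0.019158)) = 0.688894 − (-0.000004)/(0.019547) = 0.689115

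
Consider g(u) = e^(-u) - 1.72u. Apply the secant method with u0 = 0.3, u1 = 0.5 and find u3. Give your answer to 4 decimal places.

0.3926

g(0.3) = 0.224818, g(0.5) = -0.253469
u2 = 0.500000 − (-0.253469)·(0.500000 − 0.300000) / (-0.253469 − 0.224818) = 0.500000 − (-0.050694)/(-0.478288) = 0.394010
g(0.394010) = -0.003349
u3 = 0.394010 − (-0.003349)·(0.394010 − 0.500000) / (-0.003349 − (-0.253469)) = 0.394010 − (0.000355)/(0.250120) = 0.392590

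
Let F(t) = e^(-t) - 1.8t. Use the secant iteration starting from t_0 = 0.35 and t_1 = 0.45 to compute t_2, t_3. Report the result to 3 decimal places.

0.380, 0.380

F(0.35) = 0.07469, F(0.45) = -0.17237
t_2 = 0.45000 − (-0.17237)·(0.45000 − 0.35000) / (-0.17237 − 0.07469) = 0.45000 − (-0.01724)/(-0.24706) = 0.38023
F(0.38023) = -0.00071
t_3 = 0.38023 − (-0.00071)·(0.38023 − 0.45000) / (-0.00071 − (-0.17237)) = 0.38023 − (0.00005)/(0.17166) = 0.37994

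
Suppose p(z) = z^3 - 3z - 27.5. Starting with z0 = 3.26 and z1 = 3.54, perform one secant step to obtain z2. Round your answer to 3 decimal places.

3.343

p(3.26) = -2.63402, p(3.54) = 6.24186
z2 = 3.54000 − 6.24186·(3.54000 − 3.26000) / (6.24186 − (-2.63402)) = 3.54000 − (1.74772)/(8.87589) = 3.34309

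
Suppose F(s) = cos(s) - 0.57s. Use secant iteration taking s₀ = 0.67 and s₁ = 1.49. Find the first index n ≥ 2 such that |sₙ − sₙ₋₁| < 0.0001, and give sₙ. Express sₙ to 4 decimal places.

n = 5, sₙ = 0.9789

F(0.67) = 0.401922, F(1.49) = -0.768592
s₂ = 1.490000 − (-0.768592)·(0.820000)/(-1.170513) = 0.951565;  |Δ| = 0.538435
F(0.951565) = 0.038017
s₃ = 0.951565 − 0.038017·(-0.538435)/(0.806609) = 0.976943;  |Δ| = 0.025378
F(0.976943) = 0.002702
s₄ = 0.976943 − 0.002702·(0.025378)/(-0.035315) = 0.978884;  |Δ| = 0.001941
F(0.978884) = -0.000015
s₅ = 0.978884 − (-0.000015)·(0.001941)/(-0.002717) = 0.978873;  |Δ| = 0.000011
|s₅ − s₄| = 0.000011 < 0.0001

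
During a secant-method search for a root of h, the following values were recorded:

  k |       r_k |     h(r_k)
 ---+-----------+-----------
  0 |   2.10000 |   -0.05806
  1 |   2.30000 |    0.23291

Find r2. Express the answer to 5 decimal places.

r2 = 2.30000 − 0.23291·(2.30000 − 2.10000) / (0.23291 − (-0.05806))
   = 2.30000 − (0.0465820)/(0.2909700) = 2.1399079

2.13991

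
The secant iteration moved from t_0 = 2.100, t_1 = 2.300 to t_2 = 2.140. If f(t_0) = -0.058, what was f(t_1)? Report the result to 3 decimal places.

0.232

The secant line through (2.100, -0.058) and (2.300, f(t_1)) crosses zero at t_2 = 2.140.
So (2.100, -0.058), (2.300, f(t_1)), (2.140, 0) are collinear:
f(t_1) = -0.058 · (2.300 − 2.140) / (2.100 − 2.140) = -0.058 · (0.16000)/(-0.04000) = 0.23200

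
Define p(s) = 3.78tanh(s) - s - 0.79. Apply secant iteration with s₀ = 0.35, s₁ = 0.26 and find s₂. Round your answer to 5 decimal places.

p(0.35) = 0.1314996, p(0.26) = -0.0887629
s₂ = 0.2600000 − (-0.0887629)·(0.2600000 − 0.3500000) / (-0.0887629 − 0.1314996) = 0.2600000 − (0.0079887)/(-0.2202624) = 0.2962688

0.29627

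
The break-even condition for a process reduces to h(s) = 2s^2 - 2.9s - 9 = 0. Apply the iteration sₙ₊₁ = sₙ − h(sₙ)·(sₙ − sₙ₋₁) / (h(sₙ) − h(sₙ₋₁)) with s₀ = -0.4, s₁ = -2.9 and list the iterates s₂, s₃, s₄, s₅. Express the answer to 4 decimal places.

h(-0.4) = -7.520000, h(-2.9) = 16.230000
s₂ = -2.900000 − 16.230000·(-2.900000 − (-0.400000)) / (16.230000 − (-7.520000)) = -2.900000 − (-40.575000)/(23.750000) = -1.191579
h(-1.191579) = -2.704700
s₃ = -1.191579 − (-2.704700)·(-1.191579 − (-2.900000)) / (-2.704700 − 16.230000) = -1.191579 − (-4.620767)/(-18.934700) = -1.435616
h(-1.435616) = -0.714728
s₄ = -1.435616 − (-0.714728)·(-1.435616 − (-1.191579)) / (-0.714728 − (-2.704700)) = -1.435616 − (0.174420)/(1.989973) = -1.523265
h(-1.523265) = 0.058144
s₅ = -1.523265 − 0.058144·(-1.523265 − (-1.435616)) / (0.058144 − (-0.714728)) = -1.523265 − (-0.005096)/(0.772872) = -1.516671

-1.1916, -1.4356, -1.5233, -1.5167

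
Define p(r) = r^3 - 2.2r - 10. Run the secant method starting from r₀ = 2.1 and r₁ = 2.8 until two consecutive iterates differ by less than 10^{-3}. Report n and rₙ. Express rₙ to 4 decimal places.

p(2.1) = -5.359000, p(2.8) = 5.792000
r₂ = 2.800000 − 5.792000·(0.700000)/(11.151000) = 2.436409;  |Δ| = 0.363591
p(2.436409) = -0.897355
r₃ = 2.436409 − (-0.897355)·(-0.363591)/(-6.689355) = 2.485184;  |Δ| = 0.048775
p(2.485184) = -0.118565
r₄ = 2.485184 − (-0.118565)·(0.048775)/(0.778790) = 2.492609;  |Δ| = 0.007426
p(2.492609) = 0.003094
r₅ = 2.492609 − 0.003094·(0.007426)/(0.121659) = 2.492421;  |Δ| = 0.000189
|r₅ − r₄| = 0.000189 < 10^{-3}

n = 5, rₙ = 2.4924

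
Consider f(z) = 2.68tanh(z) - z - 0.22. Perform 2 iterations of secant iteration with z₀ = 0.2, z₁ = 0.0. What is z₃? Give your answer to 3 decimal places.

0.132

f(0.2) = 0.10897, f(0.0) = -0.22000
z₂ = 0.00000 − (-0.22000)·(0.00000 − 0.20000) / (-0.22000 − 0.10897) = 0.00000 − (0.04400)/(-0.32897) = 0.13375
f(0.13375) = 0.00258
z₃ = 0.13375 − 0.00258·(0.13375 − 0.00000) / (0.00258 − (-0.22000)) = 0.13375 − (0.00035)/(0.22258) = 0.13220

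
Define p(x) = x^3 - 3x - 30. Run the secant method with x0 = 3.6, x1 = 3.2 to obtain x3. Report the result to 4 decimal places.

p(3.6) = 5.856000, p(3.2) = -6.832000
x2 = 3.200000 − (-6.832000)·(3.200000 − 3.600000) / (-6.832000 − 5.856000) = 3.200000 − (2.732800)/(-12.688000) = 3.415385
p(3.415385) = -0.406198
x3 = 3.415385 − (-0.406198)·(3.415385 − 3.200000) / (-0.406198 − (-6.832000)) = 3.415385 − (-0.087489)/(6.425802) = 3.429000

3.4290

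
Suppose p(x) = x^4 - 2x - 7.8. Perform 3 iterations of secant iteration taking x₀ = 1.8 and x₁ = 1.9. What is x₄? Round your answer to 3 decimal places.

p(1.8) = -0.90240, p(1.9) = 1.43210
x₂ = 1.90000 − 1.43210·(1.90000 − 1.80000) / (1.43210 − (-0.90240)) = 1.90000 − (0.14321)/(2.33450) = 1.83865
p(1.83865) = -0.04850
x₃ = 1.83865 − (-0.04850)·(1.83865 − 1.90000) / (-0.04850 − 1.43210) = 1.83865 − (0.00298)/(-1.48060) = 1.84066
p(1.84066) = -0.00247
x₄ = 1.84066 − (-0.00247)·(1.84066 − 1.83865) / (-0.00247 − (-0.04850)) = 1.84066 − (0.00000)/(0.04603) = 1.84077

1.841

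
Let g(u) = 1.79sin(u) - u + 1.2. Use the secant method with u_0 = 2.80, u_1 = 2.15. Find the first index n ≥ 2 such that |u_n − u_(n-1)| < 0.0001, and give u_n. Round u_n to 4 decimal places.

n = 5, u_n = 2.4039

g(2.80) = -1.000371, g(2.15) = 0.548049
u_2 = 2.150000 − 0.548049·(-0.650000)/(1.548420) = 2.380061;  |Δ| = 0.230061
g(2.380061) = 0.055093
u_3 = 2.380061 − 0.055093·(0.230061)/(-0.492956) = 2.405773;  |Δ| = 0.025712
g(2.405773) = -0.004335
u_4 = 2.405773 − (-0.004335)·(0.025712)/(-0.059428) = 2.403898;  |Δ| = 0.001875
g(2.403898) = 0.000027
u_5 = 2.403898 − 0.000027·(-0.001875)/(0.004362) = 2.403910;  |Δ| = 0.000012
|u_5 − u_4| = 0.000012 < 0.0001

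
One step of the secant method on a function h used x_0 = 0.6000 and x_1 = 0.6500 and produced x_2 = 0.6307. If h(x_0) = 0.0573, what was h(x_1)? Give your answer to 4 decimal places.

The secant line through (0.6000, 0.0573) and (0.6500, h(x_1)) crosses zero at x_2 = 0.6307.
So (0.6000, 0.0573), (0.6500, h(x_1)), (0.6307, 0) are collinear:
h(x_1) = 0.0573 · (0.6500 − 0.6307) / (0.6000 − 0.6307) = 0.0573 · (0.019300)/(-0.030700) = -0.036022

-0.0360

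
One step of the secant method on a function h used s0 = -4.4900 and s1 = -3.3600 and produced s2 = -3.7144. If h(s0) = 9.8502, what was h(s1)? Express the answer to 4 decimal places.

-4.5009

The secant line through (-4.4900, 9.8502) and (-3.3600, h(s1)) crosses zero at s2 = -3.7144.
So (-4.4900, 9.8502), (-3.3600, h(s1)), (-3.7144, 0) are collinear:
h(s1) = 9.8502 · (-3.3600 − (-3.7144)) / (-4.4900 − (-3.7144)) = 9.8502 · (0.354400)/(-0.775600) = -4.500917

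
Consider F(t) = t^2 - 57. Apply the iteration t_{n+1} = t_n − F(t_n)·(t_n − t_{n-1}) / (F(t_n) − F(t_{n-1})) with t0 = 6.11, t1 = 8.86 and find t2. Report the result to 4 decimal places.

F(6.11) = -19.667900, F(8.86) = 21.499600
t2 = 8.860000 − 21.499600·(8.860000 − 6.110000) / (21.499600 − (-19.667900)) = 8.860000 − (59.123900)/(41.167500) = 7.423821

7.4238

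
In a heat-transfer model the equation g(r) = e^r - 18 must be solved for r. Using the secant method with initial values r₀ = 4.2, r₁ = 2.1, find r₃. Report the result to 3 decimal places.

3.104

g(4.2) = 48.68633, g(2.1) = -9.83383
r₂ = 2.10000 − (-9.83383)·(2.10000 − 4.20000) / (-9.83383 − 48.68633) = 2.10000 − (20.65104)/(-58.52016) = 2.45289
g(2.45289) = -6.37814
r₃ = 2.45289 − (-6.37814)·(2.45289 − 2.10000) / (-6.37814 − (-9.83383)) = 2.45289 − (-2.25077)/(3.45569) = 3.10421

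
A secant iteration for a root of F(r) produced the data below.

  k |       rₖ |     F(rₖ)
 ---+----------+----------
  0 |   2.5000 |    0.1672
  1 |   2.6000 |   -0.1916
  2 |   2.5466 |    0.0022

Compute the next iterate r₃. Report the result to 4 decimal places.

r₃ = 2.5466 − 0.0022·(2.5466 − 2.6000) / (0.0022 − (-0.1916))
   = 2.5466 − (-0.000117)/(0.193800) = 2.547206

2.5472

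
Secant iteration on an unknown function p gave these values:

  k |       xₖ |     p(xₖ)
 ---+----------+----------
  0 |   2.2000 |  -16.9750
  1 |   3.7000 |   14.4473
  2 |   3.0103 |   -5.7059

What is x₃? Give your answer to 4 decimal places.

x₃ = 3.0103 − (-5.7059)·(3.0103 − 3.7000) / (-5.7059 − 14.4473)
   = 3.0103 − (3.935359)/(-20.153200) = 3.205572

3.2056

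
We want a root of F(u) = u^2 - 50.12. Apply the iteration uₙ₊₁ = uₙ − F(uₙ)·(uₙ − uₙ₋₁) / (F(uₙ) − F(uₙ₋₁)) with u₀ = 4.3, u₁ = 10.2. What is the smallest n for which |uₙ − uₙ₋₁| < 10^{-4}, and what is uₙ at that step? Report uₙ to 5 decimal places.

n = 6, uₙ = 7.07955

F(4.3) = -31.6300000, F(10.2) = 53.9200000
u₂ = 10.2000000 − 53.9200000·(5.9000000)/(85.5500000) = 6.4813793;  |Δ| = 3.7186207
F(6.4813793) = -8.1117222
u₃ = 6.4813793 − (-8.1117222)·(-3.7186207)/(-62.0317222) = 6.9676534;  |Δ| = 0.4862741
F(6.9676534) = -1.5718064
u₄ = 6.9676534 − (-1.5718064)·(0.4862741)/(6.5399159) = 7.0845247;  |Δ| = 0.1168713
F(7.0845247) = 0.0704904
u₅ = 7.0845247 − 0.0704904·(0.1168713)/(1.6422968) = 7.0795084;  |Δ| = 0.0050163
F(7.0795084) = -0.0005611
u₆ = 7.0795084 − (-0.0005611)·(-0.0050163)/(-0.0710515) = 7.0795480;  |Δ| = 0.0000396
|u₆ − u₅| = 0.0000396 < 10^{-4}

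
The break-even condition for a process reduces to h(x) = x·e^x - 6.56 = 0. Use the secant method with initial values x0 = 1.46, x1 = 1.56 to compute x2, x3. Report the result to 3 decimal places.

h(1.46) = -0.27330, h(1.56) = 0.86376
x2 = 1.56000 − 0.86376·(1.56000 − 1.46000) / (0.86376 − (-0.27330)) = 1.56000 − (0.08638)/(1.13706) = 1.48404
h(1.48404) = -0.01435
x3 = 1.48404 − (-0.01435)·(1.48404 − 1.56000) / (-0.01435 − 0.86376) = 1.48404 − (0.00109)/(-0.87811) = 1.48528

1.484, 1.485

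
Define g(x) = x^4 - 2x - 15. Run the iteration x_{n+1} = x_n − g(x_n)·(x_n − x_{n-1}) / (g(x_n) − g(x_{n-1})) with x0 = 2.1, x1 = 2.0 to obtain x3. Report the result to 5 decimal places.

2.09292

g(2.1) = 0.2481000, g(2.0) = -3.0000000
x2 = 2.0000000 − (-3.0000000)·(2.0000000 − 2.1000000) / (-3.0000000 − 0.2481000) = 2.0000000 − (0.3000000)/(-3.2481000) = 2.0923617
g(2.0923617) = -0.0180370
x3 = 2.0923617 − (-0.0180370)·(2.0923617 − 2.0000000) / (-0.0180370 − (-3.0000000)) = 2.0923617 − (-0.0016659)/(2.9819630) = 2.0929204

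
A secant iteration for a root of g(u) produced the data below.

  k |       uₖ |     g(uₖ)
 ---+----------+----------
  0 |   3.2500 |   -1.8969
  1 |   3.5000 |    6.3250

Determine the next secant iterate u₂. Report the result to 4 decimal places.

u₂ = 3.5000 − 6.3250·(3.5000 − 3.2500) / (6.3250 − (-1.8969))
   = 3.5000 − (1.581250)/(8.221900) = 3.307678

3.3077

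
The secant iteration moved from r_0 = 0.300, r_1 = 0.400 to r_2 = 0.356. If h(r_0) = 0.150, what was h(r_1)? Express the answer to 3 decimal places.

The secant line through (0.300, 0.150) and (0.400, h(r_1)) crosses zero at r_2 = 0.356.
So (0.300, 0.150), (0.400, h(r_1)), (0.356, 0) are collinear:
h(r_1) = 0.150 · (0.400 − 0.356) / (0.300 − 0.356) = 0.150 · (0.04400)/(-0.05600) = -0.11786

-0.118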